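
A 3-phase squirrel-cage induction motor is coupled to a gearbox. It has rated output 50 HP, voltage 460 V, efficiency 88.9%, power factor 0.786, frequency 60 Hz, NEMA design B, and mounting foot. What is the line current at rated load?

P_out = 50 × 746 = 37300 W
P_in = P_out / η = 37300 / 0.889 = 41957 W
I_L = P_in / (√3·V_L·cosφ) = 41957 / (1.732 × 460 × 0.786) = 67 A

67 A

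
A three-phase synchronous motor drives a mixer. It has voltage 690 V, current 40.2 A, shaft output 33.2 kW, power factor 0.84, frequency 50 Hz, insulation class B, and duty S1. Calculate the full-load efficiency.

82.3 %

P_out = 33.2 kW = 33200 W
P_in = √3·V_L·I_L·cosφ = 1.732 × 690 × 40.2 × 0.84 = 40355 W
η = P_out / P_in = 33200 / 40355 = 0.823 = 82.3%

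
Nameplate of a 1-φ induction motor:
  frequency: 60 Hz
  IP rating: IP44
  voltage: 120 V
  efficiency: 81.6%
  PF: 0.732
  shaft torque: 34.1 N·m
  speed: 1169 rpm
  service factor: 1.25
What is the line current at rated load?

58.2 A

ω = 2π×1169/60 = 122.4 rad/s; P_out = τω = 34.1 × 122.4 = 4174 W
P_in = P_out / η = 4174 / 0.816 = 5115 W
I = P_in / (V·cosφ) = 5115 / (120 × 0.732) = 58.2 A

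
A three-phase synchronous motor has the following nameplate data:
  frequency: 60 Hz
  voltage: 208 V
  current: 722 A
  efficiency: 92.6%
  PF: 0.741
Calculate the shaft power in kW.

178 kW

P_in = √3·V·I·cosφ = 1.732 × 208 × 722 × 0.741 = 192738 W
P_out = η·P_in = 0.926 × 192738 = 178475 W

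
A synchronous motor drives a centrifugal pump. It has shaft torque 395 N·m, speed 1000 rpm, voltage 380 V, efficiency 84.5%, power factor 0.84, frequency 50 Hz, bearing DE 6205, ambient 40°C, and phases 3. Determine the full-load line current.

ω = 2π×1000/60 = 104.7 rad/s; P_out = τω = 395 × 104.7 = 41357 W
P_in = P_out / η = 41357 / 0.845 = 48943 W
I_L = P_in / (√3·V_L·cosφ) = 48943 / (1.732 × 380 × 0.84) = 88.5 A

88.5 A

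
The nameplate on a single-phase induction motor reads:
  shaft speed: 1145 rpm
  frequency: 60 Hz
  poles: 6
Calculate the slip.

n_s = 120f/p = 120×60/6 = 1200 rpm
s = (n_s − n)/n_s = (1200 − 1145)/1200 = 0.0458

4.58 %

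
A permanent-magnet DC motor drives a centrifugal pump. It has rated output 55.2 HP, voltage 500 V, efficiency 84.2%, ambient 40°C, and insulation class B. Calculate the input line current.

P_out = 55.2 × 746 = 41179 W
P_in = P_out / η = 41179 / 0.842 = 48906 W
I = P_in / V = 48906 / 500 = 97.8 A

97.8 A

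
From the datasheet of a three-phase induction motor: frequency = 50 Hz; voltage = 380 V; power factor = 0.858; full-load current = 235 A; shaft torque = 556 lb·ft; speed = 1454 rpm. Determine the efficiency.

86.5 %

τ = 556 lb·ft × 1.356 = 753.9 N·m
ω = 2π × 1454/60 = 152.3 rad/s; P_out = τω = 753.9 × 152.3 = 114819 W
P_in = √3·V_L·I_L·cosφ = 1.732 × 380 × 235 × 0.858 = 132705 W
η = P_out / P_in = 114819 / 132705 = 0.865 = 86.5%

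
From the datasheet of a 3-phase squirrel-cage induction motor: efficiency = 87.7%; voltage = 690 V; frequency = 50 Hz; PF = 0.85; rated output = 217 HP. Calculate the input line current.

P_out = 217 × 746 = 161882 W
P_in = P_out / η = 161882 / 0.877 = 184586 W
I_L = P_in / (√3·V_L·cosφ) = 184586 / (1.732 × 690 × 0.85) = 182 A

182 A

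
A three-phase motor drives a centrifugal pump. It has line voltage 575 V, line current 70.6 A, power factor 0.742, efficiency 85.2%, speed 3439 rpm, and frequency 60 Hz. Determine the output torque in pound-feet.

91 lb·ft

P_in = √3·V·I·cosφ = 1.732 × 575 × 70.6 × 0.742 = 52170 W
P_out = η·P_in = 0.852 × 52170 = 44449 W
n = 3439 rpm
ω = 2π×3439/60 = 360.1 rad/s
τ = P_out/ω = 44449/360.1 = 123.4 N·m
In lb·ft: 123.4/1.356 = 91 lb·ft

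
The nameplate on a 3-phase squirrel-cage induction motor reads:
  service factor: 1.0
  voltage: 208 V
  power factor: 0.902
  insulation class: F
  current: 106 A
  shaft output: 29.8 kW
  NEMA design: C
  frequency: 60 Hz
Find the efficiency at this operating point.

P_out = 29.8 kW = 29800 W
P_in = √3·V_L·I_L·cosφ = 1.732 × 208 × 106 × 0.902 = 34445 W
η = P_out / P_in = 29800 / 34445 = 0.865 = 86.5%

86.5 %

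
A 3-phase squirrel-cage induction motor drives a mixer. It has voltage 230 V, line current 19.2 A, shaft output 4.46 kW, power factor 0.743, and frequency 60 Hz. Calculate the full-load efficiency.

P_out = 4.46 kW = 4460 W
P_in = √3·V_L·I_L·cosφ = 1.732 × 230 × 19.2 × 0.743 = 5683 W
η = P_out / P_in = 4460 / 5683 = 0.785 = 78.5%

78.5 %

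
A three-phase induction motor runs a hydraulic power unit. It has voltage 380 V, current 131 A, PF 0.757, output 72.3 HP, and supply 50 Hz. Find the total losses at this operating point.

11.3 kW

P_in = √3·V·I·cosφ = 1.732×380×131×0.757 = 65268 W
P_out = 72.3×746 = 53936 W
Losses = P_in − P_out = 65268 − 53936 = 11332 W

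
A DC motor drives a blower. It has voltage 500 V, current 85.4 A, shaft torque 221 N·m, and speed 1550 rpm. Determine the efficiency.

ω = 2π × 1550/60 = 162.3 rad/s; P_out = τω = 221 × 162.3 = 35868 W
P_in = V·I = 500 × 85.4 = 42700 W
η = P_out / P_in = 35868 / 42700 = 0.840 = 84.0%

84.0 %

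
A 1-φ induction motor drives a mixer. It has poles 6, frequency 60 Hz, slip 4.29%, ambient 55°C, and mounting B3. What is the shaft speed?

1149 rpm

n_s = 120f/p = 120×60/6 = 1200 rpm
n = n_s(1 − s) = 1200 × (1 − 0.0429) = 1149 rpm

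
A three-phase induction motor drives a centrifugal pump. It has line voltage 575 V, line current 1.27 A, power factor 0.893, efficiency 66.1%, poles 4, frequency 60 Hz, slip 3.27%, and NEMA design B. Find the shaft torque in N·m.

4.09 N·m

P_in = √3·V·I·cosφ = 1.732 × 575 × 1.27 × 0.893 = 1129 W
P_out = η·P_in = 0.661 × 1129 = 746 W
n_s = 120×60/4 = 1800 rpm; n = 1800×(1−0.0327) = 1741 rpm
ω = 2π×1741/60 = 182.3 rad/s
τ = P_out/ω = 746/182.3 = 4.09 N·m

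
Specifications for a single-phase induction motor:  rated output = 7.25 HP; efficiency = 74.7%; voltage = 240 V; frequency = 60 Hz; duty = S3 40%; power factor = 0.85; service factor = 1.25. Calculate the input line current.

35.5 A

P_out = 7.25 × 746 = 5409 W
P_in = P_out / η = 5409 / 0.747 = 7241 W
I = P_in / (V·cosφ) = 7241 / (240 × 0.85) = 35.5 A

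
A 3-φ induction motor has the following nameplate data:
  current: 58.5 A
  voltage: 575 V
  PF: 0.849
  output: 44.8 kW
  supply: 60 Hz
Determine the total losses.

4660 W

P_in = √3·V·I·cosφ = 1.732×575×58.5×0.849 = 49463 W
P_out = 44800 W
Losses = P_in − P_out = 49463 − 44800 = 4663 W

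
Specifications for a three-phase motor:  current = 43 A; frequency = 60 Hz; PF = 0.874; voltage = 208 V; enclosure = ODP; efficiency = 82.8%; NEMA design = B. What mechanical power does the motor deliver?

P_in = √3·V·I·cosφ = 1.732 × 208 × 43 × 0.874 = 13539 W
P_out = η·P_in = 0.828 × 13539 = 11210 W

11.2 kW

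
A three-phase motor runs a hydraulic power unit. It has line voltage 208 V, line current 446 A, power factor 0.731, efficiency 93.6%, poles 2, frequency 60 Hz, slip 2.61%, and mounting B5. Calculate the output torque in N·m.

299 N·m

P_in = √3·V·I·cosφ = 1.732 × 208 × 446 × 0.731 = 117453 W
P_out = η·P_in = 0.936 × 117453 = 109936 W
n_s = 120×60/2 = 3600 rpm; n = 3600×(1−0.0261) = 3506 rpm
ω = 2π×3506/60 = 367.1 rad/s
τ = P_out/ω = 109936/367.1 = 299 N·m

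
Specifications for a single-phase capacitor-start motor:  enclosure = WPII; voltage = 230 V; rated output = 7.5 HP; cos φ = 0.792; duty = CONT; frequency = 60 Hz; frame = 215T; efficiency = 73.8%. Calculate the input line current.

41.6 A

P_out = 7.5 × 746 = 5595 W
P_in = P_out / η = 5595 / 0.738 = 7581 W
I = P_in / (V·cosφ) = 7581 / (230 × 0.792) = 41.6 A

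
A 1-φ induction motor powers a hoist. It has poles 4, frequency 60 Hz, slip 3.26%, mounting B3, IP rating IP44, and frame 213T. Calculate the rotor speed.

1741 rpm

n_s = 120f/p = 120×60/4 = 1800 rpm
n = n_s(1 − s) = 1800 × (1 − 0.0326) = 1741 rpm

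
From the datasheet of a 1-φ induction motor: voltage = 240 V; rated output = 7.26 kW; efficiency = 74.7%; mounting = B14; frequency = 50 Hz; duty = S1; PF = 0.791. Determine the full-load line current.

P_out = 7.26 kW = 7260 W
P_in = P_out / η = 7260 / 0.747 = 9719 W
I = P_in / (V·cosφ) = 9719 / (240 × 0.791) = 51.2 A

51.2 A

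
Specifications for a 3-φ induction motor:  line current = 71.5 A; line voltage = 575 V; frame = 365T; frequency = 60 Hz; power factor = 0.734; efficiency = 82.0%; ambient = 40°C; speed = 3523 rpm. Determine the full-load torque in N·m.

P_in = √3·V·I·cosφ = 1.732 × 575 × 71.5 × 0.734 = 52266 W
P_out = η·P_in = 0.82 × 52266 = 42858 W
n = 3523 rpm
ω = 2π×3523/60 = 368.9 rad/s
τ = P_out/ω = 42858/368.9 = 116 N·m

116 N·m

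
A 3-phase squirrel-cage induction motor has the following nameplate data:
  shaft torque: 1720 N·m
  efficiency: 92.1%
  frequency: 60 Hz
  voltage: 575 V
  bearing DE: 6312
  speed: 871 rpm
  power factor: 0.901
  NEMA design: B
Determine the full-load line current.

190 A

ω = 2π×871/60 = 91.21 rad/s; P_out = τω = 1720 × 91.21 = 156881 W
P_in = P_out / η = 156881 / 0.921 = 170338 W
I_L = P_in / (√3·V_L·cosφ) = 170338 / (1.732 × 575 × 0.901) = 190 A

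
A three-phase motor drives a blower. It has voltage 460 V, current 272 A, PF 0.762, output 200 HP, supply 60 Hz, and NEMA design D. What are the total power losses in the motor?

P_in = √3·V·I·cosφ = 1.732×460×272×0.762 = 165131 W
P_out = 200×746 = 149200 W
Losses = P_in − P_out = 165131 − 149200 = 15931 W

15900 W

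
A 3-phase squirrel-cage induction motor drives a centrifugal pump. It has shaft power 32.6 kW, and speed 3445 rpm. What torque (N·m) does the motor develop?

ω = 2π × 3445/60 = 360.8 rad/s
τ = P/ω = 32600/360.8 = 90.4 N·m

90.4 N·m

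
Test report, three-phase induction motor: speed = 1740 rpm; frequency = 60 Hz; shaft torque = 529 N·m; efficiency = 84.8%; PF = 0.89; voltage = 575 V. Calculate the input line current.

128 A

ω = 2π×1740/60 = 182.2 rad/s; P_out = τω = 529 × 182.2 = 96384 W
P_in = P_out / η = 96384 / 0.848 = 113660 W
I_L = P_in / (√3·V_L·cosφ) = 113660 / (1.732 × 575 × 0.89) = 128 A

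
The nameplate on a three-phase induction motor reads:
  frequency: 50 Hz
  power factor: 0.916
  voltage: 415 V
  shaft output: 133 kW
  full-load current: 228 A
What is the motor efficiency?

88.6 %

P_out = 133 kW = 133000 W
P_in = √3·V_L·I_L·cosφ = 1.732 × 415 × 228 × 0.916 = 150116 W
η = P_out / P_in = 133000 / 150116 = 0.886 = 88.6%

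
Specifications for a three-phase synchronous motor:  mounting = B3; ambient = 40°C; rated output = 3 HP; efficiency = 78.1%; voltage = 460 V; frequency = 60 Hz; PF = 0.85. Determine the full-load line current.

4.23 A

P_out = 3 × 746 = 2238 W
P_in = P_out / η = 2238 / 0.781 = 2866 W
I_L = P_in / (√3·V_L·cosφ) = 2866 / (1.732 × 460 × 0.85) = 4.23 A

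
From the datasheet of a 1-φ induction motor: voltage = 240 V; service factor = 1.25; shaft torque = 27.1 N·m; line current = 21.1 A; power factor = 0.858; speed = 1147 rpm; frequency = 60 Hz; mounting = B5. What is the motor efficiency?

74.9 %

ω = 2π × 1147/60 = 120.1 rad/s; P_out = τω = 27.1 × 120.1 = 3255 W
P_in = V·I·cosφ = 240 × 21.1 × 0.858 = 4345 W
η = P_out / P_in = 3255 / 4345 = 0.749 = 74.9%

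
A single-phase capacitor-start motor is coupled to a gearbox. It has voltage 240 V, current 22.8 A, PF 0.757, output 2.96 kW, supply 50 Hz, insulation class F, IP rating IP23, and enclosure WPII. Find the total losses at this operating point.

1180 W

P_in = V·I·cosφ = 240×22.8×0.757 = 4142 W
P_out = 2960 W
Losses = P_in − P_out = 4142 − 2960 = 1182 W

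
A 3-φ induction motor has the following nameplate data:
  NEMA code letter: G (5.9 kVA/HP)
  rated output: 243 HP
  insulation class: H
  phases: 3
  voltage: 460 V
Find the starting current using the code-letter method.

S_LR = 5.9 × 243 = 1433.7 kVA
I_LR = S_LR/(√3·V_L) = 1433700/(1.732×460) = 1800 A

1800 A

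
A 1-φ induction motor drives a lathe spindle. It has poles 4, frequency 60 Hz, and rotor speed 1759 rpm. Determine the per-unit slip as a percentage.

2.28 %

n_s = 120f/p = 120×60/4 = 1800 rpm
s = (n_s − n)/n_s = (1800 − 1759)/1800 = 0.0228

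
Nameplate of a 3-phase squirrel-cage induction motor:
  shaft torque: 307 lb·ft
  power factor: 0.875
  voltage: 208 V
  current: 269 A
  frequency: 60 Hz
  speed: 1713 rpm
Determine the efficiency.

88.1 %

τ = 307 lb·ft × 1.356 = 416.3 N·m
ω = 2π × 1713/60 = 179.4 rad/s; P_out = τω = 416.3 × 179.4 = 74684 W
P_in = √3·V_L·I_L·cosφ = 1.732 × 208 × 269 × 0.875 = 84795 W
η = P_out / P_in = 74684 / 84795 = 0.881 = 88.1%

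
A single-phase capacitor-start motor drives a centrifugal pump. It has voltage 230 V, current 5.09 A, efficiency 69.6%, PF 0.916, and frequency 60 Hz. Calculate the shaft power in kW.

0.746 kW

P_in = V·I·cosφ = 230 × 5.09 × 0.916 = 1072 W
P_out = η·P_in = 0.696 × 1072 = 746 W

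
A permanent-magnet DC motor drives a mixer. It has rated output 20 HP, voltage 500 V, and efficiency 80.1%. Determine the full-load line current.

37.3 A

P_out = 20 × 746 = 14920 W
P_in = P_out / η = 14920 / 0.801 = 18627 W
I = P_in / V = 18627 / 500 = 37.3 A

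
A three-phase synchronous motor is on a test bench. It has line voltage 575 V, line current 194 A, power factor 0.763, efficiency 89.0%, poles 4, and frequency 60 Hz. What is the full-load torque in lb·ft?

513 lb·ft

P_in = √3·V·I·cosφ = 1.732 × 575 × 194 × 0.763 = 147415 W
P_out = η·P_in = 0.89 × 147415 = 131199 W
n = n_s = 120×60/4 = 1800 rpm (synchronous)
ω = 2π×1800/60 = 188.5 rad/s
τ = P_out/ω = 131199/188.5 = 696 N·m
In lb·ft: 696/1.356 = 513 lb·ft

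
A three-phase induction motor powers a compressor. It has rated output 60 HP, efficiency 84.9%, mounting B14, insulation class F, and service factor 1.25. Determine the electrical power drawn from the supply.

P_out = 60 × 746 = 44760 W
P_in = P_out/η = 44760/0.849 = 52721 W = 52.7 kW

52.7 kW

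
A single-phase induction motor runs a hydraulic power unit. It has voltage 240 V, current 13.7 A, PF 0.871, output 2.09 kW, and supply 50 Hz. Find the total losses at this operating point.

P_in = V·I·cosφ = 240×13.7×0.871 = 2864 W
P_out = 2090 W
Losses = P_in − P_out = 2864 − 2090 = 774 W

774 W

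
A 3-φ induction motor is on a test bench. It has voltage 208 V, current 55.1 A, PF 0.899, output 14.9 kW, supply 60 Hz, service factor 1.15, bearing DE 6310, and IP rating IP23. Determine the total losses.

P_in = √3·V·I·cosφ = 1.732×208×55.1×0.899 = 17845 W
P_out = 14900 W
Losses = P_in − P_out = 17845 − 14900 = 2945 W

2950 W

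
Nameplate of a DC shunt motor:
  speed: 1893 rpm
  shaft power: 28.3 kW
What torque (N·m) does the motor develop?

143 N·m

ω = 2π × 1893/60 = 198.2 rad/s
τ = P/ω = 28300/198.2 = 143 N·m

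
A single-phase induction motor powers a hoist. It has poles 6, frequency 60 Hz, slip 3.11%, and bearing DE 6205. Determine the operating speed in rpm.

n_s = 120f/p = 120×60/6 = 1200 rpm
n = n_s(1 − s) = 1200 × (1 − 0.0311) = 1163 rpm

1163 rpm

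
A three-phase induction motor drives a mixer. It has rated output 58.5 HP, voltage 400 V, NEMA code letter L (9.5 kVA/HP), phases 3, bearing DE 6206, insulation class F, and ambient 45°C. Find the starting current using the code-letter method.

S_LR = 9.5 × 58.5 = 555.75 kVA
I_LR = S_LR/(√3·V_L) = 555750/(1.732×400) = 802 A

802 A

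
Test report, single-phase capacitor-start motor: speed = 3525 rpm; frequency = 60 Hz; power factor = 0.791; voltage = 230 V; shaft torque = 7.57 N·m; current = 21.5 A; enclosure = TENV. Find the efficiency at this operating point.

ω = 2π × 3525/60 = 369.1 rad/s; P_out = τω = 7.57 × 369.1 = 2794 W
P_in = V·I·cosφ = 230 × 21.5 × 0.791 = 3911 W
η = P_out / P_in = 2794 / 3911 = 0.714 = 71.4%

71.4 %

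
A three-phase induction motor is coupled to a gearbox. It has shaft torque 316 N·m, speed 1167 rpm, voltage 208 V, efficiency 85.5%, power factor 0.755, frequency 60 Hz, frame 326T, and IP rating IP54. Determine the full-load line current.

166 A

ω = 2π×1167/60 = 122.2 rad/s; P_out = τω = 316 × 122.2 = 38615 W
P_in = P_out / η = 38615 / 0.855 = 45164 W
I_L = P_in / (√3·V_L·cosφ) = 45164 / (1.732 × 208 × 0.755) = 166 A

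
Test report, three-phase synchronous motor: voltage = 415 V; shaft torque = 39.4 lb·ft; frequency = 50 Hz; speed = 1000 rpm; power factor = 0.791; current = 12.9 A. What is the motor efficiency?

76.3 %

τ = 39.4 lb·ft × 1.356 = 53.43 N·m
ω = 2π × 1000/60 = 104.7 rad/s; P_out = τω = 53.43 × 104.7 = 5594 W
P_in = √3·V_L·I_L·cosφ = 1.732 × 415 × 12.9 × 0.791 = 7334 W
η = P_out / P_in = 5594 / 7334 = 0.763 = 76.3%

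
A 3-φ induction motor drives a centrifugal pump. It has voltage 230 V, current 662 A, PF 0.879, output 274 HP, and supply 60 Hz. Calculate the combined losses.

27.4 kW

P_in = √3·V·I·cosφ = 1.732×230×662×0.879 = 231805 W
P_out = 274×746 = 204404 W
Losses = P_in − P_out = 231805 − 204404 = 27401 W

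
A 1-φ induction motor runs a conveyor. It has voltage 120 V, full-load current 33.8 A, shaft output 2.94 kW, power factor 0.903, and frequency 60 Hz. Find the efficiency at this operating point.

80.3 %

P_out = 2.94 kW = 2940 W
P_in = V·I·cosφ = 120 × 33.8 × 0.903 = 3663 W
η = P_out / P_in = 2940 / 3663 = 0.803 = 80.3%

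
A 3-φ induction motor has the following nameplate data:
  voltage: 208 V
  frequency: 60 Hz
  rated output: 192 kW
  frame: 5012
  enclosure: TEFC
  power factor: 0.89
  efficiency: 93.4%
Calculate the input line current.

641 A

P_out = 192 kW = 192000 W
P_in = P_out / η = 192000 / 0.934 = 205567 W
I_L = P_in / (√3·V_L·cosφ) = 205567 / (1.732 × 208 × 0.89) = 641 A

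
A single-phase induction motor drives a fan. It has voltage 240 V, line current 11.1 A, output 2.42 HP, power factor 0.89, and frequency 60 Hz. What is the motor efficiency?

P_out = 2.42 × 746 = 1805 W
P_in = V·I·cosφ = 240 × 11.1 × 0.89 = 2371 W
η = P_out / P_in = 1805 / 2371 = 0.761 = 76.1%

76.1 %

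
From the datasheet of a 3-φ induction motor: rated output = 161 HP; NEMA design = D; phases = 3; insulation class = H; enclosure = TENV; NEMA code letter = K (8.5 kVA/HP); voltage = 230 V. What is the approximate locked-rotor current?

3440 A

S_LR = 8.5 × 161 = 1368.5 kVA
I_LR = S_LR/(√3·V_L) = 1368500/(1.732×230) = 3440 A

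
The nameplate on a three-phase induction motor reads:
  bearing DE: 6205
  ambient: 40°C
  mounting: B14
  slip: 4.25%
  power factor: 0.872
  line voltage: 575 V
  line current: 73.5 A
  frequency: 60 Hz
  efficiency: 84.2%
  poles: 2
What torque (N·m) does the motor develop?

P_in = √3·V·I·cosφ = 1.732 × 575 × 73.5 × 0.872 = 63829 W
P_out = η·P_in = 0.842 × 63829 = 53744 W
n_s = 120×60/2 = 3600 rpm; n = 3600×(1−0.0425) = 3447 rpm
ω = 2π×3447/60 = 361 rad/s
τ = P_out/ω = 53744/361 = 149 N·m

149 N·m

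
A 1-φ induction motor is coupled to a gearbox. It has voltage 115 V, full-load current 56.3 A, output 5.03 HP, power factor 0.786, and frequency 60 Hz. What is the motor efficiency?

73.7 %

P_out = 5.03 × 746 = 3752 W
P_in = V·I·cosφ = 115 × 56.3 × 0.786 = 5089 W
η = P_out / P_in = 3752 / 5089 = 0.737 = 73.7%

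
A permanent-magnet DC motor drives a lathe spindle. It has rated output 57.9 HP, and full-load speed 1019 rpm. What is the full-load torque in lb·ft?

299 lb·ft

P_out = 57.9 × 746 = 43193 W
ω = 2π × 1019/60 = 106.7 rad/s
τ = P_out/ω = 43193/106.7 = 404.8 N·m
In lb·ft: 404.8/1.356 = 299 lb·ft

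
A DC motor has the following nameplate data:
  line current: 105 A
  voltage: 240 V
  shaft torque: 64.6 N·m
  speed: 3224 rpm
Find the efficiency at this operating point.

ω = 2π × 3224/60 = 337.6 rad/s; P_out = τω = 64.6 × 337.6 = 21809 W
P_in = V·I = 240 × 105 = 25200 W
η = P_out / P_in = 21809 / 25200 = 0.865 = 86.5%

86.5 %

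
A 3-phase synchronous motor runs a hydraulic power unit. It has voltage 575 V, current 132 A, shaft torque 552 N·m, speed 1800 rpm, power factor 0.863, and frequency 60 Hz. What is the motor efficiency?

ω = 2π × 1800/60 = 188.5 rad/s; P_out = τω = 552 × 188.5 = 104052 W
P_in = √3·V_L·I_L·cosφ = 1.732 × 575 × 132 × 0.863 = 113449 W
η = P_out / P_in = 104052 / 113449 = 0.917 = 91.7%

91.7 %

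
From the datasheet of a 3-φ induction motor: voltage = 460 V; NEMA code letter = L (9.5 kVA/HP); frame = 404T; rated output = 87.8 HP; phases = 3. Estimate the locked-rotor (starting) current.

S_LR = 9.5 × 87.8 = 834.1 kVA
I_LR = S_LR/(√3·V_L) = 834100/(1.732×460) = 1050 A

1050 A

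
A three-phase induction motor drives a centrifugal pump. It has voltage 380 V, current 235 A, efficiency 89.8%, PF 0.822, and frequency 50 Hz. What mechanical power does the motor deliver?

114 kW

P_in = √3·V·I·cosφ = 1.732 × 380 × 235 × 0.822 = 127137 W
P_out = η·P_in = 0.898 × 127137 = 114169 W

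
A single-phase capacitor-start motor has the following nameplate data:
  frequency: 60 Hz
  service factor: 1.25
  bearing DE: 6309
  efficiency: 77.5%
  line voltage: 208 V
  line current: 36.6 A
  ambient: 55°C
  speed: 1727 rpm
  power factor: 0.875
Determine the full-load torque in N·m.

P_in = V·I·cosφ = 208 × 36.6 × 0.875 = 6661 W
P_out = η·P_in = 0.775 × 6661 = 5162 W
n = 1727 rpm
ω = 2π×1727/60 = 180.9 rad/s
τ = P_out/ω = 5162/180.9 = 28.5 N·m

28.5 N·m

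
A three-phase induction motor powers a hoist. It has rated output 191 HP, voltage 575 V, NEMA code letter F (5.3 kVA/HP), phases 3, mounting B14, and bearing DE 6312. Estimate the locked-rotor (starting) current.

S_LR = 5.3 × 191 = 1012.3 kVA
I_LR = S_LR/(√3·V_L) = 1012300/(1.732×575) = 1020 A

1020 A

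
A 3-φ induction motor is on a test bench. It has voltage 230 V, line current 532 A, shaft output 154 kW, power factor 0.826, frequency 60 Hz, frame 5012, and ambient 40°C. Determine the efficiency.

P_out = 154 kW = 154000 W
P_in = √3·V_L·I_L·cosφ = 1.732 × 230 × 532 × 0.826 = 175052 W
η = P_out / P_in = 154000 / 175052 = 0.880 = 88.0%

88.0 %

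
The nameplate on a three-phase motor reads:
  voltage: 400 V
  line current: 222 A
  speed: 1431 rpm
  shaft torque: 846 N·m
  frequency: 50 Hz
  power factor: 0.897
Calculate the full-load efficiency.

ω = 2π × 1431/60 = 149.9 rad/s; P_out = τω = 846 × 149.9 = 126815 W
P_in = √3·V_L·I_L·cosφ = 1.732 × 400 × 222 × 0.897 = 137960 W
η = P_out / P_in = 126815 / 137960 = 0.919 = 91.9%

91.9 %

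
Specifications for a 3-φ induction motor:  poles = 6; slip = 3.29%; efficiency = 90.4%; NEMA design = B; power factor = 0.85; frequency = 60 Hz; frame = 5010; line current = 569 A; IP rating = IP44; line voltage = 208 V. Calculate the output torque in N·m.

1300 N·m

P_in = √3·V·I·cosφ = 1.732 × 208 × 569 × 0.85 = 174238 W
P_out = η·P_in = 0.904 × 174238 = 157511 W
n_s = 120×60/6 = 1200 rpm; n = 1200×(1−0.0329) = 1161 rpm
ω = 2π×1161/60 = 121.6 rad/s
τ = P_out/ω = 157511/121.6 = 1300 N·m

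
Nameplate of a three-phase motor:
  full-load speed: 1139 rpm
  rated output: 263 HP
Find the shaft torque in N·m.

1640 N·m

P_out = 263 × 746 = 196198 W
ω = 2π × 1139/60 = 119.3 rad/s
τ = P_out/ω = 196198/119.3 = 1640 N·m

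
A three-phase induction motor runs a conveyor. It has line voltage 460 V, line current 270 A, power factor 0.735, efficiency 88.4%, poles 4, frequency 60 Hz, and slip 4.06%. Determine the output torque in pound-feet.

P_in = √3·V·I·cosφ = 1.732 × 460 × 270 × 0.735 = 158109 W
P_out = η·P_in = 0.884 × 158109 = 139768 W
n_s = 120×60/4 = 1800 rpm; n = 1800×(1−0.0406) = 1727 rpm
ω = 2π×1727/60 = 180.9 rad/s
τ = P_out/ω = 139768/180.9 = 772.6 N·m
In lb·ft: 772.6/1.356 = 570 lb·ft

570 lb·ft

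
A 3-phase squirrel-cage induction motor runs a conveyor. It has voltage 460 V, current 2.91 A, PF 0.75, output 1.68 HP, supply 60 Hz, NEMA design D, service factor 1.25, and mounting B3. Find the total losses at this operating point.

486 W

P_in = √3·V·I·cosφ = 1.732×460×2.91×0.75 = 1739 W
P_out = 1.68×746 = 1253 W
Losses = P_in − P_out = 1739 − 1253 = 486 W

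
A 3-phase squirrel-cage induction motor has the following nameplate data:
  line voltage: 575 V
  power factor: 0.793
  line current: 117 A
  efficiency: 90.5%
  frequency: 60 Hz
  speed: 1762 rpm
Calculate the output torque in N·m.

P_in = √3·V·I·cosφ = 1.732 × 575 × 117 × 0.793 = 92401 W
P_out = η·P_in = 0.905 × 92401 = 83623 W
n = 1762 rpm
ω = 2π×1762/60 = 184.5 rad/s
τ = P_out/ω = 83623/184.5 = 453 N·m

453 N·m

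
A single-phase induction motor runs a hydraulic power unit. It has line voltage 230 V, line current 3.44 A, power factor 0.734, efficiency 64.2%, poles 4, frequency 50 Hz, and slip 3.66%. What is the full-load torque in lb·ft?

1.82 lb·ft

P_in = V·I·cosφ = 230 × 3.44 × 0.734 = 581 W
P_out = η·P_in = 0.642 × 581 = 373 W
n_s = 120×50/4 = 1500 rpm; n = 1500×(1−0.0366) = 1445 rpm
ω = 2π×1445/60 = 151.3 rad/s
τ = P_out/ω = 373/151.3 = 2.465 N·m
In lb·ft: 2.465/1.356 = 1.82 lb·ft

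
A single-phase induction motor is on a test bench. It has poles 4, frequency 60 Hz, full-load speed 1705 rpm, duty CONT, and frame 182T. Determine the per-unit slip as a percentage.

n_s = 120f/p = 120×60/4 = 1800 rpm
s = (n_s − n)/n_s = (1800 − 1705)/1800 = 0.0528

5.28 %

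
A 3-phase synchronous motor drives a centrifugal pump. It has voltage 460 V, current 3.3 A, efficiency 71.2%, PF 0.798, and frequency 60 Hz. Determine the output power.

1.49 kW

P_in = √3·V·I·cosφ = 1.732 × 460 × 3.3 × 0.798 = 2098 W
P_out = η·P_in = 0.712 × 2098 = 1494 W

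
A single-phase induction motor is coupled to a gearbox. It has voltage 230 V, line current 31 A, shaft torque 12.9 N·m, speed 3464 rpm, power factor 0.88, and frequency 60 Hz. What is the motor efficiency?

ω = 2π × 3464/60 = 362.7 rad/s; P_out = τω = 12.9 × 362.7 = 4679 W
P_in = V·I·cosφ = 230 × 31 × 0.88 = 6274 W
η = P_out / P_in = 4679 / 6274 = 0.746 = 74.6%

74.6 %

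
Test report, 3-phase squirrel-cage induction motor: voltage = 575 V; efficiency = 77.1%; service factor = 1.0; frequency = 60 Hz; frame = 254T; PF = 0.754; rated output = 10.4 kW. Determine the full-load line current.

P_out = 10.4 kW = 10400 W
P_in = P_out / η = 10400 / 0.771 = 13489 W
I_L = P_in / (√3·V_L·cosφ) = 13489 / (1.732 × 575 × 0.754) = 18 A

18 A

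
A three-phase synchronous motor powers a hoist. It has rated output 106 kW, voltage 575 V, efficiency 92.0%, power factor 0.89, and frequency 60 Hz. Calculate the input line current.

P_out = 106 kW = 106000 W
P_in = P_out / η = 106000 / 0.920 = 115217 W
I_L = P_in / (√3·V_L·cosφ) = 115217 / (1.732 × 575 × 0.89) = 130 A

130 A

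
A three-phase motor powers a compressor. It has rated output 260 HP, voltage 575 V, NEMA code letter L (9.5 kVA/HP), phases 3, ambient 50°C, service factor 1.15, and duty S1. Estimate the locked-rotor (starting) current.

S_LR = 9.5 × 260 = 2470 kVA
I_LR = S_LR/(√3·V_L) = 2470000/(1.732×575) = 2480 A

2480 A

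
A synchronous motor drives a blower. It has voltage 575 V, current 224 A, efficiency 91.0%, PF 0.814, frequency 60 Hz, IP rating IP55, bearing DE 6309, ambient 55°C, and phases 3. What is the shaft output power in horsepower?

P_in = √3·V·I·cosφ = 1.732 × 575 × 224 × 0.814 = 181588 W
P_out = η·P_in = 0.91 × 181588 = 165245 W
= 165245/746 = 222 HP

222 HP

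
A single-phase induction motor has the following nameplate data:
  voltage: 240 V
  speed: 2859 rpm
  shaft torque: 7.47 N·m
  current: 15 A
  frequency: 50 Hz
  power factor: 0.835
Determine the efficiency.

ω = 2π × 2859/60 = 299.4 rad/s; P_out = τω = 7.47 × 299.4 = 2237 W
P_in = V·I·cosφ = 240 × 15 × 0.835 = 3006 W
η = P_out / P_in = 2237 / 3006 = 0.744 = 74.4%

74.4 %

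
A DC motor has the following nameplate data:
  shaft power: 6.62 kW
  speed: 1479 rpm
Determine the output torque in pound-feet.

ω = 2π × 1479/60 = 154.9 rad/s
τ = P/ω = 6620/154.9 = 42.74 N·m
In lb·ft: 42.74/1.356 = 31.5 lb·ft

31.5 lb·ft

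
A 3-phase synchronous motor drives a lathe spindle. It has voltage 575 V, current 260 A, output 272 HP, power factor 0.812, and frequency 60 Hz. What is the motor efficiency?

P_out = 272 × 746 = 202912 W
P_in = √3·V_L·I_L·cosφ = 1.732 × 575 × 260 × 0.812 = 210254 W
η = P_out / P_in = 202912 / 210254 = 0.965 = 96.5%

96.5 %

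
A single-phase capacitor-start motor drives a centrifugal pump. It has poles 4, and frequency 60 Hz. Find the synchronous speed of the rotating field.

1800 rpm

n_s = 120f/p = 120×60/4 = 1800 rpm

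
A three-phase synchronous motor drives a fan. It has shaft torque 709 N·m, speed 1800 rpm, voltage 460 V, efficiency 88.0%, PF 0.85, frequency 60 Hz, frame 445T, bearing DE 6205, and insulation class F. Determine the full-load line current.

224 A

ω = 2π×1800/60 = 188.5 rad/s; P_out = τω = 709 × 188.5 = 133647 W
P_in = P_out / η = 133647 / 0.880 = 151872 W
I_L = P_in / (√3·V_L·cosφ) = 151872 / (1.732 × 460 × 0.85) = 224 A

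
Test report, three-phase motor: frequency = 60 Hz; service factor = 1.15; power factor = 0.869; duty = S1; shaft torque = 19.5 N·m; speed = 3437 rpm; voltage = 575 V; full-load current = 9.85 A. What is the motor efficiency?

ω = 2π × 3437/60 = 359.9 rad/s; P_out = τω = 19.5 × 359.9 = 7018 W
P_in = √3·V_L·I_L·cosφ = 1.732 × 575 × 9.85 × 0.869 = 8525 W
η = P_out / P_in = 7018 / 8525 = 0.823 = 82.3%

82.3 %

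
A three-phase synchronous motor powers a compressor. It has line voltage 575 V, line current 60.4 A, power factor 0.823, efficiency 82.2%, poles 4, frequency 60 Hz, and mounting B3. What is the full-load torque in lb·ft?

P_in = √3·V·I·cosφ = 1.732 × 575 × 60.4 × 0.823 = 49505 W
P_out = η·P_in = 0.822 × 49505 = 40693 W
n = n_s = 120×60/4 = 1800 rpm (synchronous)
ω = 2π×1800/60 = 188.5 rad/s
τ = P_out/ω = 40693/188.5 = 215.9 N·m
In lb·ft: 215.9/1.356 = 159 lb·ft

159 lb·ft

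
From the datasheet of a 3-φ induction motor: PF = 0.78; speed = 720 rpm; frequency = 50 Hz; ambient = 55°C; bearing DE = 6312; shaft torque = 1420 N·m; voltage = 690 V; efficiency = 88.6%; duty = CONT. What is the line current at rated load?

ω = 2π×720/60 = 75.4 rad/s; P_out = τω = 1420 × 75.4 = 107068 W
P_in = P_out / η = 107068 / 0.886 = 120844 W
I_L = P_in / (√3·V_L·cosφ) = 120844 / (1.732 × 690 × 0.78) = 130 A

130 A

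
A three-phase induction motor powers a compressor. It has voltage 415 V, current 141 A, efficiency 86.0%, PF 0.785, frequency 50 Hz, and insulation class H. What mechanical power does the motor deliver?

P_in = √3·V·I·cosφ = 1.732 × 415 × 141 × 0.785 = 79558 W
P_out = η·P_in = 0.86 × 79558 = 68420 W

68.4 kW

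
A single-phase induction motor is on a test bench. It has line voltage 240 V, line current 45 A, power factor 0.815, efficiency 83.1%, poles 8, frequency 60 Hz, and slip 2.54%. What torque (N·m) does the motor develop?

P_in = V·I·cosφ = 240 × 45 × 0.815 = 8802 W
P_out = η·P_in = 0.831 × 8802 = 7314 W
n_s = 120×60/8 = 900 rpm; n = 900×(1−0.0254) = 877 rpm
ω = 2π×877/60 = 91.84 rad/s
τ = P_out/ω = 7314/91.84 = 79.6 N·m

79.6 N·m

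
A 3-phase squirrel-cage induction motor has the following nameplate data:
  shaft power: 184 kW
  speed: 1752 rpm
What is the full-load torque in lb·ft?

ω = 2π × 1752/60 = 183.5 rad/s
τ = P/ω = 184000/183.5 = 1003 N·m
In lb·ft: 1003/1.356 = 740 lb·ft

740 lb·ft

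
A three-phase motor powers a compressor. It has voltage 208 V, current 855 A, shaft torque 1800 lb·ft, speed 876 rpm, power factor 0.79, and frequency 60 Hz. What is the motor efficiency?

92.0 %

τ = 1800 lb·ft × 1.356 = 2441 N·m
ω = 2π × 876/60 = 91.73 rad/s; P_out = τω = 2441 × 91.73 = 223913 W
P_in = √3·V_L·I_L·cosφ = 1.732 × 208 × 855 × 0.79 = 243335 W
η = P_out / P_in = 223913 / 243335 = 0.920 = 92.0%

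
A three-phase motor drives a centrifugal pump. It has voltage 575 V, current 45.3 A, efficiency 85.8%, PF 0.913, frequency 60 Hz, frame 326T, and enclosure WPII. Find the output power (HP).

47.4 HP

P_in = √3·V·I·cosφ = 1.732 × 575 × 45.3 × 0.913 = 41189 W
P_out = η·P_in = 0.858 × 41189 = 35340 W
= 35340/746 = 47.4 HP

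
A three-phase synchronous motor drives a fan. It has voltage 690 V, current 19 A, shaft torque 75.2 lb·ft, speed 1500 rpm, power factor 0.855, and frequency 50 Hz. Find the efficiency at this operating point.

82.5 %

τ = 75.2 lb·ft × 1.356 = 102 N·m
ω = 2π × 1500/60 = 157.1 rad/s; P_out = τω = 102 × 157.1 = 16024 W
P_in = √3·V_L·I_L·cosφ = 1.732 × 690 × 19 × 0.855 = 19414 W
η = P_out / P_in = 16024 / 19414 = 0.825 = 82.5%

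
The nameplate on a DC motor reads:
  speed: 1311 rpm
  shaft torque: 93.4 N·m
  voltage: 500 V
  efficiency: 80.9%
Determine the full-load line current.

31.7 A

ω = 2π×1311/60 = 137.3 rad/s; P_out = τω = 93.4 × 137.3 = 12824 W
P_in = P_out / η = 12824 / 0.809 = 15852 W
I = P_in / V = 15852 / 500 = 31.7 A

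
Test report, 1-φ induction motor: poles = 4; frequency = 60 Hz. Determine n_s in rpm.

n_s = 120f/p = 120×60/4 = 1800 rpm

1800 rpm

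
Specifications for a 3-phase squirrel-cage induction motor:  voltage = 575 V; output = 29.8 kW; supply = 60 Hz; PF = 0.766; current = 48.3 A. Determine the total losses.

7.05 kW

P_in = √3·V·I·cosφ = 1.732×575×48.3×0.766 = 36846 W
P_out = 29800 W
Losses = P_in − P_out = 36846 − 29800 = 7046 W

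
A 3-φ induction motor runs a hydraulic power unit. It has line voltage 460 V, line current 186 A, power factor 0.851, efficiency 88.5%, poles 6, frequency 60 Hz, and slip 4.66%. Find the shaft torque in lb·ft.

687 lb·ft

P_in = √3·V·I·cosφ = 1.732 × 460 × 186 × 0.851 = 126110 W
P_out = η·P_in = 0.885 × 126110 = 111607 W
n_s = 120×60/6 = 1200 rpm; n = 1200×(1−0.0466) = 1144 rpm
ω = 2π×1144/60 = 119.8 rad/s
τ = P_out/ω = 111607/119.8 = 931.6 N·m
In lb·ft: 931.6/1.356 = 687 lb·ft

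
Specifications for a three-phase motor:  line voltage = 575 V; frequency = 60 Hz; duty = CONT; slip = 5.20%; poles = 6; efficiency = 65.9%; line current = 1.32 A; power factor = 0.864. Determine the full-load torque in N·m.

6.28 N·m

P_in = √3·V·I·cosφ = 1.732 × 575 × 1.32 × 0.864 = 1136 W
P_out = η·P_in = 0.659 × 1136 = 749 W
n_s = 120×60/6 = 1200 rpm; n = 1200×(1−0.052) = 1138 rpm
ω = 2π×1138/60 = 119.2 rad/s
τ = P_out/ω = 749/119.2 = 6.28 N·m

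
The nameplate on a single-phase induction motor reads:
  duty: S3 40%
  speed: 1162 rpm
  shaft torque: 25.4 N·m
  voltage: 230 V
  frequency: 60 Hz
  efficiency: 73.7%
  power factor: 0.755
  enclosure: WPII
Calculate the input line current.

24.2 A

ω = 2π×1162/60 = 121.7 rad/s; P_out = τω = 25.4 × 121.7 = 3091 W
P_in = P_out / η = 3091 / 0.737 = 4194 W
I = P_in / (V·cosφ) = 4194 / (230 × 0.755) = 24.2 A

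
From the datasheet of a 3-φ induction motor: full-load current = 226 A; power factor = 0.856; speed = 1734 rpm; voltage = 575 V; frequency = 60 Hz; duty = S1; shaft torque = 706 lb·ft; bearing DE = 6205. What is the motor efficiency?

90.2 %

τ = 706 lb·ft × 1.356 = 957.3 N·m
ω = 2π × 1734/60 = 181.6 rad/s; P_out = τω = 957.3 × 181.6 = 173846 W
P_in = √3·V_L·I_L·cosφ = 1.732 × 575 × 226 × 0.856 = 192663 W
η = P_out / P_in = 173846 / 192663 = 0.902 = 90.2%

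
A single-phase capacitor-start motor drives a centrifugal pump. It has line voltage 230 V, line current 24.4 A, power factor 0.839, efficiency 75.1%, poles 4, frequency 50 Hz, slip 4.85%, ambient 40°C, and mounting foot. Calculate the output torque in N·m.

23.7 N·m

P_in = V·I·cosφ = 230 × 24.4 × 0.839 = 4708 W
P_out = η·P_in = 0.751 × 4708 = 3536 W
n_s = 120×50/4 = 1500 rpm; n = 1500×(1−0.0485) = 1427 rpm
ω = 2π×1427/60 = 149.4 rad/s
τ = P_out/ω = 3536/149.4 = 23.7 N·m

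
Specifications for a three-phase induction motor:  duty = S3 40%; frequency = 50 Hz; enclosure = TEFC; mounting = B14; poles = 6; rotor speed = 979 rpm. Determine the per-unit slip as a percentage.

n_s = 120f/p = 120×50/6 = 1000 rpm
s = (n_s − n)/n_s = (1000 − 979)/1000 = 0.0210

2.10 %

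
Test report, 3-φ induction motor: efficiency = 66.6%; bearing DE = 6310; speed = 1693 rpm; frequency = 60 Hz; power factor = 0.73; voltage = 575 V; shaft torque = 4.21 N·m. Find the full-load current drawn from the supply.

1.54 A

ω = 2π×1693/60 = 177.3 rad/s; P_out = τω = 4.21 × 177.3 = 746 W
P_in = P_out / η = 746 / 0.666 = 1120 W
I_L = P_in / (√3·V_L·cosφ) = 1120 / (1.732 × 575 × 0.73) = 1.54 A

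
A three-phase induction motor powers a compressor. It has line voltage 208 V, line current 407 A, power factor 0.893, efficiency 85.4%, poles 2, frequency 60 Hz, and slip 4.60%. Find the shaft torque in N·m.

311 N·m

P_in = √3·V·I·cosφ = 1.732 × 208 × 407 × 0.893 = 130935 W
P_out = η·P_in = 0.854 × 130935 = 111818 W
n_s = 120×60/2 = 3600 rpm; n = 3600×(1−0.046) = 3434 rpm
ω = 2π×3434/60 = 359.6 rad/s
τ = P_out/ω = 111818/359.6 = 311 N·m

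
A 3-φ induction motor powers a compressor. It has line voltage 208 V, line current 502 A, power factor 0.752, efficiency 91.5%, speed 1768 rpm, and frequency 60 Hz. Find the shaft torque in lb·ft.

P_in = √3·V·I·cosφ = 1.732 × 208 × 502 × 0.752 = 135998 W
P_out = η·P_in = 0.915 × 135998 = 124438 W
n = 1768 rpm
ω = 2π×1768/60 = 185.1 rad/s
τ = P_out/ω = 124438/185.1 = 672.3 N·m
In lb·ft: 672.3/1.356 = 496 lb·ft

496 lb·ft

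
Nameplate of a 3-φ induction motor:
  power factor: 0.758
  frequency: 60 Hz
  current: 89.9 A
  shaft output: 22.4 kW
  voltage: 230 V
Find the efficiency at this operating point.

P_out = 22.4 kW = 22400 W
P_in = √3·V_L·I_L·cosφ = 1.732 × 230 × 89.9 × 0.758 = 27146 W
η = P_out / P_in = 22400 / 27146 = 0.825 = 82.5%

82.5 %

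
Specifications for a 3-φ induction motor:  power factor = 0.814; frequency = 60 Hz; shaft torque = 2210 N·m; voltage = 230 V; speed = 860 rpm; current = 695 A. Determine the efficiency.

ω = 2π × 860/60 = 90.06 rad/s; P_out = τω = 2210 × 90.06 = 199033 W
P_in = √3·V_L·I_L·cosφ = 1.732 × 230 × 695 × 0.814 = 225364 W
η = P_out / P_in = 199033 / 225364 = 0.883 = 88.3%

88.3 %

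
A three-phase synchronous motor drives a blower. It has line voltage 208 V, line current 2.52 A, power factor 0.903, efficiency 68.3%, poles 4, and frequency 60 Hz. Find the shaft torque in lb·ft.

2.19 lb·ft

P_in = √3·V·I·cosφ = 1.732 × 208 × 2.52 × 0.903 = 820 W
P_out = η·P_in = 0.683 × 820 = 560 W
n = n_s = 120×60/4 = 1800 rpm (synchronous)
ω = 2π×1800/60 = 188.5 rad/s
τ = P_out/ω = 560/188.5 = 2.971 N·m
In lb·ft: 2.971/1.356 = 2.19 lb·ft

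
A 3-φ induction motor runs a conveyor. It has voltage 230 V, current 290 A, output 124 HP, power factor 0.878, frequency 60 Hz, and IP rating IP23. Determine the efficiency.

91.2 %

P_out = 124 × 746 = 92504 W
P_in = √3·V_L·I_L·cosφ = 1.732 × 230 × 290 × 0.878 = 101430 W
η = P_out / P_in = 92504 / 101430 = 0.912 = 91.2%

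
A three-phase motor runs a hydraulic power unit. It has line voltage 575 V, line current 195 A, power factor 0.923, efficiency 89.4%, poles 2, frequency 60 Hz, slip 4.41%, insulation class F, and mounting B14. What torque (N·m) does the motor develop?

P_in = √3·V·I·cosφ = 1.732 × 575 × 195 × 0.923 = 179247 W
P_out = η·P_in = 0.894 × 179247 = 160247 W
n_s = 120×60/2 = 3600 rpm; n = 3600×(1−0.0441) = 3441 rpm
ω = 2π×3441/60 = 360.3 rad/s
τ = P_out/ω = 160247/360.3 = 445 N·m

445 N·m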